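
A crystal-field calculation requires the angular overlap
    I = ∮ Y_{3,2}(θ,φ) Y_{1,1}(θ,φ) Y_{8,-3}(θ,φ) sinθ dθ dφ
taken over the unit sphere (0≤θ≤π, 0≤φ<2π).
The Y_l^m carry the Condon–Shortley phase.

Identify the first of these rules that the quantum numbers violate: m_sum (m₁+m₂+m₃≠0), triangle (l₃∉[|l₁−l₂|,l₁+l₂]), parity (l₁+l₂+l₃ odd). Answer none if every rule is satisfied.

triangle

azimuthal sum: 2 + 1 − 3 = 0  ✓
2 ≤ 8 ≤ 4 (triangle on l)  ✗
L = 3 + 1 + 8 = 12 (even)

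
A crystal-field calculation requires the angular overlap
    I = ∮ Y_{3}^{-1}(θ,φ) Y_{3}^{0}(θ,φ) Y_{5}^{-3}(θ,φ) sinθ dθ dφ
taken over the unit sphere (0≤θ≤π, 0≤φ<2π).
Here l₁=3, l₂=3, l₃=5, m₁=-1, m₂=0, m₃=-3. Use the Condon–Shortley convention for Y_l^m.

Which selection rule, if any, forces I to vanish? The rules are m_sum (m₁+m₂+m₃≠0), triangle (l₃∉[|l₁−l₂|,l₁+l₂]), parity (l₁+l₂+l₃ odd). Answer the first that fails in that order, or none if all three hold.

azimuthal sum: -1 + 0 − 3 = -4  ✗
0 ≤ 5 ≤ 6 (triangle on l)
L = 3 + 3 + 5 = 11 (odd)

m_sum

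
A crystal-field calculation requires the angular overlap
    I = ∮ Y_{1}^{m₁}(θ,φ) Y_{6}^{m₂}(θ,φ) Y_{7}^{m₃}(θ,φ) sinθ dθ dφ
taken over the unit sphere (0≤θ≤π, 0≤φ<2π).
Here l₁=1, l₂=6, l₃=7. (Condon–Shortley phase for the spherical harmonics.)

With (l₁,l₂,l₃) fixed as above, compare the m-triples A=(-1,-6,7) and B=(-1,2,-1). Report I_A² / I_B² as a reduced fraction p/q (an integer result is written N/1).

91/15

l's match ⇒ only the (l;m) 3-j factors differ between A and B.
A: triangle coeff Δ(1,6,7) = 1/1365; Σ_t [0,0]: t=0:+1/958003200 = 1/958003200; (3j)²=1/15 [(1 6 7; -1 -6 7)], sign=+1
B: triangle coeff Δ(1,6,7) = 1/1365; Σ_t [0,0]: t=0:+1/1935360 = 1/1935360; (3j)²=1/91 [(1 6 7; -1 2 -1)], sign=+1
I_A²/I_B² = (1/15)/(1/91) = 91/15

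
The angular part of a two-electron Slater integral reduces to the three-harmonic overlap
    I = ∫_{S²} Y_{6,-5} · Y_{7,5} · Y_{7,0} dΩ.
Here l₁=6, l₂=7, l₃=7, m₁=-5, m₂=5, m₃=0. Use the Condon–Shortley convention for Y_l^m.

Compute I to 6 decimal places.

m-sum 0 ✓  L=20 even ✓  1≤7≤13 ✓
Π(2lᵢ+1) = 13×15×15 = 2925
triangle coeff Δ(6,7,7) = 1/2444321880
Σ_t [0,6]: t=0:+1/2612736000 t=1:−1/20736000 t=2:+1/1658880 t=3:−1/746496 t=4:+1/1658880 t=5:−1/20736000 t=6:+1/2612736000 = -1/4354560
(3j)²=1000/138567 [(6 7 7; 0 0 0)], sign=+1
Σ_t [5,6]: t=5:−1/435456000 t=6:+1/124416000 = 1/174182400
(3j)²=55/4199 [(6 7 7; -5 5 0)], sign=-1
⇒ 4πI² = 375000/1356277
I = (-1)√(375000/1356277/(4π)) = -0.14833256

-0.148333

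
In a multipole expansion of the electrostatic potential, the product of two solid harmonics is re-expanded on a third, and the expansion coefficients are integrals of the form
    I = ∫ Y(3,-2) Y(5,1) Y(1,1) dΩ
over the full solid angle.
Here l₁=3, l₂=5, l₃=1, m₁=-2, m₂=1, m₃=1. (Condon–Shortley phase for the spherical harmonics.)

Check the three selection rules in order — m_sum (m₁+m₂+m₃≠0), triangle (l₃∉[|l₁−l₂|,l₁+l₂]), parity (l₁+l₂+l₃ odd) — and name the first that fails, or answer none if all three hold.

azimuthal sum: -2 + 1 + 1 = 0  ✓
2 ≤ 1 ≤ 8 (triangle on l)  ✗
L = 3 + 5 + 1 = 9 (odd)

triangle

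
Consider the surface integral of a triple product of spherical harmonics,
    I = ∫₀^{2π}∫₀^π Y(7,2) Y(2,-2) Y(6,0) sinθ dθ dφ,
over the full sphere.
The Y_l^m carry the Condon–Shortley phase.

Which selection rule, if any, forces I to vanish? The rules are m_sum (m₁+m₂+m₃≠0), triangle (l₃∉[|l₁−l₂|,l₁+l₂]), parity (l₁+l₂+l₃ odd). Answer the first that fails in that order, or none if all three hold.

parity

azimuthal sum: 2 − 2 + 0 = 0  ✓
5 ≤ 6 ≤ 9 (triangle on l)  ✓
L = 7 + 2 + 6 = 15 (odd)  ✗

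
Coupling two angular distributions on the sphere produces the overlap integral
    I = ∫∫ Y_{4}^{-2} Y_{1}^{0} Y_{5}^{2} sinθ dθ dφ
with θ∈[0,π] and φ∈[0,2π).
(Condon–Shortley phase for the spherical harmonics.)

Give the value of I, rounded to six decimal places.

0.225034

Checks pass: Σm=0; 10 even; l₃=5∈[3,5].
(2·4+1)(2·1+1)(2·5+1) = 297
Δ: 0! 8! 2! / 11! → 1/495
sum: t=0:+1/576 = 1/576
3j²(4 1 5; 0 0 0) = Δ·Π!·Σ² = 5/99  (sign -1)
sum: t=0:+1/1440 = 1/1440
3j²(4 1 5; -2 0 2) = Δ·Π!·Σ² = 7/165  (sign -1)
combine: 4πI² = 297·5/99·7/165 = 7/11
take √, sign +1: I = 0.22503380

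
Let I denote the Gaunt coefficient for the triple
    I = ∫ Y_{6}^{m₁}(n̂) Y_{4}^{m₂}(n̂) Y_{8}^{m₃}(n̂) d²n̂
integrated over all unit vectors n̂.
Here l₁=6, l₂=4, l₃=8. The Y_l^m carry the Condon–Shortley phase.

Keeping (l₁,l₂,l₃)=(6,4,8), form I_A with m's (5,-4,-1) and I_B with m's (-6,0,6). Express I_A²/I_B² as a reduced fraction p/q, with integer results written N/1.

35/1287

Same 6,4,8: normalisation and zero-m 3j drop out of the ratio.
A: Δ: 2! 10! 6! / 19! → 1/23279256; sum: t=0:+1/522547200 = 1/522547200; 3j²(6 4 8; 5 -4 -1) = Δ·Π!·Σ² = 35/75582  (sign -1)
B: Δ: 2! 10! 6! / 19! → 1/23279256; sum: t=2:+1/348364800 = 1/348364800; 3j²(6 4 8; -6 0 6) = Δ·Π!·Σ² = 11/646  (sign +1)
I_A²/I_B² = (35/75582)/(11/646) = 35/1287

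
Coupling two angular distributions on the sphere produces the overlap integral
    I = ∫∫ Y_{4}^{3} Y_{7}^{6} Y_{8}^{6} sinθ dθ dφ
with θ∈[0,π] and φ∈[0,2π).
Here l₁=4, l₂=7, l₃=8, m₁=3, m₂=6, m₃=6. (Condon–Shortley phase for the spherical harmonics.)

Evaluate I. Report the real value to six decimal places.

m-sum = 3 + 6 + 6 = 15 ≠ 0 ⇒ I = 0

0.000000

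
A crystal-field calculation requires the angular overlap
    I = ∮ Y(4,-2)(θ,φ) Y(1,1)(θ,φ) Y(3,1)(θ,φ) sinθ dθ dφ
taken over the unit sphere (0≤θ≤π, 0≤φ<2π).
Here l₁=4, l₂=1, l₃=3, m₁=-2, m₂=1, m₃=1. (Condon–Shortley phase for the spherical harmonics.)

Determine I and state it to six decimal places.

0.238414

Rules hold: Σm=0, L=8 even, 3≤3≤5.
N = 9·3·7 = 189
Δ = 2!·6!·0!/9! = 1/252
Racah Σ t=1..1: t=1:−1/36 = -1/36
⇒ 3j(4 1 3; 0 0 0)² = 4/63, sgn +1
Racah Σ t=2..2: t=2:+1/96 = 1/96
⇒ 3j(4 1 3; -2 1 1)² = 5/84, sgn +1
4πI² = N·(3j₀)²·(3jₘ)² = 5/7
I = +1·√(0.714286/4π) = 0.23841361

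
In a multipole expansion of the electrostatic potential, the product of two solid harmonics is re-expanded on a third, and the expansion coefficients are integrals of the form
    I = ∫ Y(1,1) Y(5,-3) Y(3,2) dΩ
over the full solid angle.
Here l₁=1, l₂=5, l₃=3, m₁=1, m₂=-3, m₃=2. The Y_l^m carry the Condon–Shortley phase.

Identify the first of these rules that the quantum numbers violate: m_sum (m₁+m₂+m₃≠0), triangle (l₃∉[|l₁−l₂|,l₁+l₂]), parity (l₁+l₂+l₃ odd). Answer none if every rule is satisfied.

triangle

Σmᵢ = 0  ✓
l₃∈[|l₁−l₂|,l₁+l₂]=[4,6], have l₃=3  ✗
Σlᵢ = 9 ⇒ odd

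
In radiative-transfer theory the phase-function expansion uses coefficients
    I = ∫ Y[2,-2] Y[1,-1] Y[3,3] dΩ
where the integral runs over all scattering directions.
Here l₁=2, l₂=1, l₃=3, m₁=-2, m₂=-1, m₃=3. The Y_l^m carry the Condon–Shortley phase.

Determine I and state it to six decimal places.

-0.319865

Checks pass: Σm=0; 6 even; l₃=3∈[1,3].
(2·2+1)(2·1+1)(2·3+1) = 105
Δ: 0! 4! 2! / 7! → 1/105
sum: t=0:+1/4 = 1/4
3j²(2 1 3; 0 0 0) = Δ·Π!·Σ² = 3/35  (sign -1)
sum: t=0:+1/48 = 1/48
3j²(2 1 3; -2 -1 3) = Δ·Π!·Σ² = 1/7  (sign +1)
combine: 4πI² = 105·3/35·1/7 = 9/7
take √, sign -1: I = -0.31986543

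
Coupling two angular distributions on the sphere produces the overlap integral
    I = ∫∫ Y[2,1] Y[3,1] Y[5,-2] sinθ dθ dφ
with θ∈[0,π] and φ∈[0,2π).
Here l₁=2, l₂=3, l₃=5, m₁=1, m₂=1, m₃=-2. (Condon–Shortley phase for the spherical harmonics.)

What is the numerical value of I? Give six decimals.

m-sum 0 ✓  L=10 even ✓  1≤5≤5 ✓
Π(2lᵢ+1) = 5×7×11 = 385
triangle coeff Δ(2,3,5) = 1/2310
Σ_t [0,0]: t=0:+1/144 = 1/144
(3j)²=10/231 [(2 3 5; 0 0 0)], sign=-1
Σ_t [0,0]: t=0:+1/288 = 1/288
(3j)²=1/22 [(2 3 5; 1 1 -2)], sign=-1
⇒ 4πI² = 25/33
I = (+1)√(25/33/(4π)) = 0.24553200

0.245532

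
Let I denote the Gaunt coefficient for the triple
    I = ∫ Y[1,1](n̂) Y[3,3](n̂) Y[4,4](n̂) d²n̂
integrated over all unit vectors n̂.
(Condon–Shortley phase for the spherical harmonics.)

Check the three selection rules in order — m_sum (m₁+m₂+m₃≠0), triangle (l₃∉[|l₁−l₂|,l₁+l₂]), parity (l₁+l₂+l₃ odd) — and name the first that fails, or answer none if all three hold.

azimuthal sum: 1 + 3 + 4 = 8  ✗
2 ≤ 4 ≤ 4 (triangle on l)
L = 1 + 3 + 4 = 8 (even)

m_sum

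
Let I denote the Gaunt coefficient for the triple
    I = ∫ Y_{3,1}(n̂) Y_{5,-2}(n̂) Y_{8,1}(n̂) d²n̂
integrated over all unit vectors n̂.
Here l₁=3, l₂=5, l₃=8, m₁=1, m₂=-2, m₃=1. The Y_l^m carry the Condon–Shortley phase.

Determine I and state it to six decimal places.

Checks pass: Σm=0; 16 even; l₃=8∈[2,8].
(2·3+1)(2·5+1)(2·8+1) = 1309
Δ: 0! 6! 10! / 17! → 1/136136
sum: t=0:+1/518400 = 1/518400
3j²(3 5 8; 0 0 0) = Δ·Π!·Σ² = 56/2431  (sign +1)
sum: t=0:+1/1451520 = 1/1451520
3j²(3 5 8; 1 -2 1) = Δ·Π!·Σ² = 45/4862  (sign -1)
combine: 4πI² = 1309·56/2431·45/4862 = 8820/31603
take √, sign -1: I = -0.14902708

-0.149027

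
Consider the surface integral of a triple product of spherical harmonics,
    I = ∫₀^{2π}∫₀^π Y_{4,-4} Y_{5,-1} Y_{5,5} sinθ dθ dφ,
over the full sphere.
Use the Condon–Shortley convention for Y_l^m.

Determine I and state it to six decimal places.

-0.075170

Rules hold: Σm=0, L=14 even, 1≤5≤9.
N = 9·11·11 = 1089
Δ = 4!·4!·6!/15! = 1/3153150
Racah Σ t=0..4: t=0:+1/69120 t=1:−1/1728 t=2:+1/576 t=3:−1/1728 t=4:+1/69120 = 7/11520
⇒ 3j(4 5 5; 0 0 0)² = 2/143, sgn -1
Racah Σ t=4..4: t=4:+1/414720 = 1/414720
⇒ 3j(4 5 5; -4 -1 5)² = 2/429, sgn +1
4πI² = N·(3j₀)²·(3jₘ)² = 12/169
I = -1·√(0.0710059/4π) = -0.07516962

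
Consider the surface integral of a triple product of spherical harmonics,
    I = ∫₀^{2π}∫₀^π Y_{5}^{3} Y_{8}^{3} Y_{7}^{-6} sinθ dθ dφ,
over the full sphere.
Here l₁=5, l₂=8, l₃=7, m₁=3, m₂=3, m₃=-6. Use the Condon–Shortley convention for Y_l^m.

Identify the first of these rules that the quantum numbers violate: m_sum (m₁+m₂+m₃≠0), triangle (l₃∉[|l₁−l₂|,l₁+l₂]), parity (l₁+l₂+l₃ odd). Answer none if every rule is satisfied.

none

Σmᵢ = 0  ✓
l₃∈[|l₁−l₂|,l₁+l₂]=[3,13], have l₃=7  ✓
Σlᵢ = 20 ⇒ even  ✓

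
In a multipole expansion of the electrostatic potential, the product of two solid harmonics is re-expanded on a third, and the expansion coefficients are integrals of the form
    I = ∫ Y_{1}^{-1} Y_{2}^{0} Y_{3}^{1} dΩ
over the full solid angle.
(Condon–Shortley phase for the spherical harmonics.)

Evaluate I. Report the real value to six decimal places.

Checks pass: Σm=0; 6 even; l₃=3∈[1,3].
(2·1+1)(2·2+1)(2·3+1) = 105
Δ: 0! 2! 4! / 7! → 1/105
sum: t=0:+1/4 = 1/4
3j²(1 2 3; 0 0 0) = Δ·Π!·Σ² = 3/35  (sign -1)
sum: t=0:+1/8 = 1/8
3j²(1 2 3; -1 0 1) = Δ·Π!·Σ² = 2/35  (sign +1)
combine: 4πI² = 105·3/35·2/35 = 18/35
take √, sign -1: I = -0.20230066

-0.202301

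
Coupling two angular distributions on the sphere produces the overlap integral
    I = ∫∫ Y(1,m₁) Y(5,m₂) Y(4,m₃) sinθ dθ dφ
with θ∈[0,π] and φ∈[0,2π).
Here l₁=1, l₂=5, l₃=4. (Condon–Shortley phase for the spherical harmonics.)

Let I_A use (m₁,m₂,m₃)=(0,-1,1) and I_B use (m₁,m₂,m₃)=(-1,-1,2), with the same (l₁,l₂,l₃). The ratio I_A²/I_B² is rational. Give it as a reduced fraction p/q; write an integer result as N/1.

l's match ⇒ only the (l;m) 3-j factors differ between A and B.
A: triangle coeff Δ(1,5,4) = 1/495; Σ_t [1,1]: t=1:−1/720 = -1/720; (3j)²=8/165 [(1 5 4; 0 -1 1)], sign=+1
B: triangle coeff Δ(1,5,4) = 1/495; Σ_t [2,2]: t=2:+1/2880 = 1/2880; (3j)²=2/165 [(1 5 4; -1 -1 2)], sign=+1
I_A²/I_B² = (8/165)/(2/165) = 4/1

4/1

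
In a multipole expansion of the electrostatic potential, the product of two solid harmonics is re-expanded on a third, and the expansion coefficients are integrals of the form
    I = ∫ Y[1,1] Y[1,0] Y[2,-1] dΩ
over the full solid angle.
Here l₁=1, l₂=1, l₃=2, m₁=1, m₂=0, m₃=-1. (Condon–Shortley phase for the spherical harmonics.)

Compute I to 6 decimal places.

m-sum 0 ✓  L=4 even ✓  0≤2≤2 ✓
Π(2lᵢ+1) = 3×3×5 = 45
triangle coeff Δ(1,1,2) = 1/30
Σ_t [0,0]: t=0:+1/1 = 1/1
(3j)²=2/15 [(1 1 2; 0 0 0)], sign=+1
Σ_t [0,0]: t=0:+1/2 = 1/2
(3j)²=1/10 [(1 1 2; 1 0 -1)], sign=-1
⇒ 4πI² = 3/5
I = (-1)√(3/5/(4π)) = -0.21850969

-0.218510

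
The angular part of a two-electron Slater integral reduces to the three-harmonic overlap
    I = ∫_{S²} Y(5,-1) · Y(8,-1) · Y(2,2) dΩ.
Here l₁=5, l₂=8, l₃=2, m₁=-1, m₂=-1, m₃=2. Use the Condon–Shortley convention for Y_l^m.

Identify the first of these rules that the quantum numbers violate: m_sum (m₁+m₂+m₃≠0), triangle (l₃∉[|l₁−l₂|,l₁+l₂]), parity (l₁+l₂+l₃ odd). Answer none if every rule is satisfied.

azimuthal sum: -1 − 1 + 2 = 0  ✓
3 ≤ 2 ≤ 13 (triangle on l)  ✗
L = 5 + 8 + 2 = 15 (odd)

triangle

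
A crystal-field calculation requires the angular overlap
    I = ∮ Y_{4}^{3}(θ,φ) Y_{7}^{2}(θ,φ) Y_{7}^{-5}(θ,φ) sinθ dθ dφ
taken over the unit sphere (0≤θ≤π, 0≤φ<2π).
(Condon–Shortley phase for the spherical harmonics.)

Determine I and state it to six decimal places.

0.160152

m-sum 0 ✓  L=18 even ✓  3≤7≤11 ✓
Π(2lᵢ+1) = 9×15×15 = 2025
triangle coeff Δ(4,7,7) = 1/58198140
Σ_t [0,4]: t=0:+1/17418240 t=1:−1/622080 t=2:+1/230400 t=3:−1/622080 t=4:+1/17418240 = 1/806400
(3j)²=2268/230945 [(4 7 7; 0 0 0)], sign=-1
Σ_t [0,1]: t=0:+1/52254720 t=1:−1/11612160 = -1/14929920
(3j)²=1225/75582 [(4 7 7; 3 2 -5)], sign=-1
⇒ 4πI² = 62511750/193947611
I = (+1)√(62511750/193947611/(4π)) = 0.16015248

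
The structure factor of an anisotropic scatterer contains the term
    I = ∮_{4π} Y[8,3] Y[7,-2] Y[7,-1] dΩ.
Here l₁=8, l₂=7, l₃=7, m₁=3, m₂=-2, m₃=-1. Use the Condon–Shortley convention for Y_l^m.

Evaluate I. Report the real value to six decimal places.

-0.059077

Rules hold: Σm=0, L=22 even, 1≤7≤15.
N = 17·15·15 = 3825
Δ = 8!·8!·6!/23! = 1/22086194130
Racah Σ t=1..7: t=1:−1/18289152000 t=2:+1/248832000 t=3:−1/24883200 t=4:+1/11943936 t=5:−1/24883200 t=6:+1/248832000 t=7:−1/18289152000 = 11/975421440
⇒ 3j(8 7 7; 0 0 0)² = 1750/289731, sgn -1
Racah Σ t=0..5: t=0:+1/3483648000 t=1:−1/139345920 t=2:+1/37324800 t=3:−1/49766400 t=4:+1/348364800 t=5:−1/20901888000 = 11/4180377600
⇒ 3j(8 7 7; 3 -2 -1)² = 550/289731, sgn +1
4πI² = N·(3j₀)²·(3jₘ)² = 24062500/548653937
I = -1·√(0.0438573/4π) = -0.05907670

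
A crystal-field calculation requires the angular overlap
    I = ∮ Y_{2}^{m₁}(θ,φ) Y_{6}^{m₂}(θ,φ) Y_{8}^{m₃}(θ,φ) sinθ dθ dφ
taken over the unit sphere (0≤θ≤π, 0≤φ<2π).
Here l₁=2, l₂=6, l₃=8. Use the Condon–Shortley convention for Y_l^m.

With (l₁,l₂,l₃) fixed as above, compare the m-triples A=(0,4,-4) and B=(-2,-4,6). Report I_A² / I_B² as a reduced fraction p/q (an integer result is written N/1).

36/91

Shared (l₁,l₂,l₃)=(2,6,8): N and (l;000)² cancel in I_A²/I_B².
A: Δ = 0!·4!·12!/17! = 1/30940; Racah Σ t=0..0: t=0:+1/29030400 = 1/29030400; ⇒ 3j(2 6 8; 0 4 -4)² = 99/7735, sgn +1
B: Δ = 0!·4!·12!/17! = 1/30940; Racah Σ t=0..0: t=0:+1/174182400 = 1/174182400; ⇒ 3j(2 6 8; -2 -4 6)² = 11/340, sgn +1
I_A²/I_B² = (99/7735)/(11/340) = 36/91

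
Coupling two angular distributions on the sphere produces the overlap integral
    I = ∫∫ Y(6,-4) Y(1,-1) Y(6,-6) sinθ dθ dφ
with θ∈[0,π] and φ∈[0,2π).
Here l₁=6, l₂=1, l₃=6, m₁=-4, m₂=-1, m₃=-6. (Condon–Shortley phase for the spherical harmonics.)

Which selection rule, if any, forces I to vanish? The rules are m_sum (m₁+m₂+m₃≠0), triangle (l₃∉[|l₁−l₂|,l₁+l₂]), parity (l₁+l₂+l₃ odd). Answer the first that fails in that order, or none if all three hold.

m_sum

azimuthal sum: -4 − 1 − 6 = -11  ✗
5 ≤ 6 ≤ 7 (triangle on l)
L = 6 + 1 + 6 = 13 (odd)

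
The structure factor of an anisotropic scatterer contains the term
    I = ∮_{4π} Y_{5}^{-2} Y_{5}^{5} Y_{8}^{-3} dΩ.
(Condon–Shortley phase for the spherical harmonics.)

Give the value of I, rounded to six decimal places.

m-sum 0 ✓  L=18 even ✓  0≤8≤10 ✓
Π(2lᵢ+1) = 11×11×17 = 2057
triangle coeff Δ(5,5,8) = 1/37413090
Σ_t [0,2]: t=0:+1/1036800 t=1:−1/331776 t=2:+1/1036800 = -1/921600
(3j)²=490/46189 [(5 5 8; 0 0 0)], sign=-1
Σ_t [2,2]: t=2:+1/58060800 = 1/58060800
(3j)²=35/8398 [(5 5 8; -2 5 -3)], sign=-1
⇒ 4πI² = 94325/1037153
I = (+1)√(94325/1037153/(4π)) = 0.08507208

0.085072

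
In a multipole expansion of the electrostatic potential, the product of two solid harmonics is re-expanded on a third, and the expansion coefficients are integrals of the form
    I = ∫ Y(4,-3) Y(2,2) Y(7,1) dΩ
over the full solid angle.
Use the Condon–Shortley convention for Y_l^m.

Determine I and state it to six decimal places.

triangle: need 2≤l₃≤6, have 7; I=0

0.000000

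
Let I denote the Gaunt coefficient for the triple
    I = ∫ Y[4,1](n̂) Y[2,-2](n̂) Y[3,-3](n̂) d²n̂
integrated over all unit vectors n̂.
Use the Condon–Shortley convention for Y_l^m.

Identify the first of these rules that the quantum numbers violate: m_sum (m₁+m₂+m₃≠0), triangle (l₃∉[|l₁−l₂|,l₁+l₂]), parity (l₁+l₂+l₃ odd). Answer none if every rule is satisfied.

m₁+m₂+m₃ = 1 − 2 − 3 = -4  ✗
triangle: |4−2|=2 ≤ l₃=3 ≤ 4+2=6
parity: l₁+l₂+l₃ = 9 is odd

m_sum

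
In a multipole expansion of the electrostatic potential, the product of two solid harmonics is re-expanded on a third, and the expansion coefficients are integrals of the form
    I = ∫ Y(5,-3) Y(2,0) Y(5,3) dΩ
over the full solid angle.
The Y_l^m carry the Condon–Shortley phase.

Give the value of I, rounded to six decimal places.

-0.016174

m-sum 0 ✓  L=12 even ✓  3≤5≤7 ✓
Π(2lᵢ+1) = 11×5×11 = 605
triangle coeff Δ(5,2,5) = 1/38610
Σ_t [0,2]: t=0:+1/2880 t=1:−1/576 t=2:+1/2880 = -1/960
(3j)²=10/429 [(5 2 5; 0 0 0)], sign=+1
Σ_t [0,2]: t=0:+1/161280 t=1:−1/5040 t=2:+1/5760 = -1/53760
(3j)²=1/4290 [(5 2 5; -3 0 3)], sign=-1
⇒ 4πI² = 5/1521
I = (-1)√(5/1521/(4π)) = -0.01617393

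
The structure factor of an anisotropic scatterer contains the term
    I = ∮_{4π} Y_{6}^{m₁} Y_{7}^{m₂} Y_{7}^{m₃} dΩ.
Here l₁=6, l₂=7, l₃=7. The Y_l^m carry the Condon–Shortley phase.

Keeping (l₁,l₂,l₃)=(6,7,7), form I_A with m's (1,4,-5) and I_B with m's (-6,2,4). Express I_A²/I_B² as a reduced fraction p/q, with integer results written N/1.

9/16

Shared (l₁,l₂,l₃)=(6,7,7): N and (l;000)² cancel in I_A²/I_B².
A: Δ = 6!·6!·8!/21! = 1/2444321880; Racah Σ t=3..5: t=3:−1/69672960 t=4:+1/29030400 t=5:−1/124416000 = 1/82944000; ⇒ 3j(6 7 7; 1 4 -5)² = 693/83980, sgn +1
B: Δ = 6!·6!·8!/21! = 1/2444321880; Racah Σ t=6..6: t=6:+1/373248000 = 1/373248000; ⇒ 3j(6 7 7; -6 2 4)² = 308/20995, sgn -1
I_A²/I_B² = (693/83980)/(308/20995) = 9/16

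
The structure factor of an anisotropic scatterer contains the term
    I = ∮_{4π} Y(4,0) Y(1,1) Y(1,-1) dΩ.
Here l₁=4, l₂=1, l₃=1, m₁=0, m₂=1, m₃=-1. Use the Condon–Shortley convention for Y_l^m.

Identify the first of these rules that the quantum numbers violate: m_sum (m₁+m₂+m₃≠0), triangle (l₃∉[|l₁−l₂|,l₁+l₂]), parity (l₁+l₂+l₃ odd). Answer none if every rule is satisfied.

triangle

Σmᵢ = 0  ✓
l₃∈[|l₁−l₂|,l₁+l₂]=[3,5], have l₃=1  ✗
Σlᵢ = 6 ⇒ even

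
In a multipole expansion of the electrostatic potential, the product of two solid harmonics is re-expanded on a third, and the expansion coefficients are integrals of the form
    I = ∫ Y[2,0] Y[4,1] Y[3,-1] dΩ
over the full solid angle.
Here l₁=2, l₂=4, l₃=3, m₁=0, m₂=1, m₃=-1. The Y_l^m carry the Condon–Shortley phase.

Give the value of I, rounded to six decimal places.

l₁+l₂+l₃=9 is odd: 3j(l;000)=0 ⇒ I=0

0.000000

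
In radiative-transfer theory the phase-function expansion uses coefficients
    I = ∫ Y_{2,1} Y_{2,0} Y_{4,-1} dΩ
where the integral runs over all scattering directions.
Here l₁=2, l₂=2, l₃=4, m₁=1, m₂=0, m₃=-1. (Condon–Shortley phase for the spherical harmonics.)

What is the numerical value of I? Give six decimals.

-0.220728

Rules hold: Σm=0, L=8 even, 0≤4≤4.
N = 5·5·9 = 225
Δ = 0!·4!·4!/9! = 1/630
Racah Σ t=0..0: t=0:+1/16 = 1/16
⇒ 3j(2 2 4; 0 0 0)² = 2/35, sgn +1
Racah Σ t=0..0: t=0:+1/24 = 1/24
⇒ 3j(2 2 4; 1 0 -1)² = 1/21, sgn -1
4πI² = N·(3j₀)²·(3jₘ)² = 30/49
I = -1·√(0.612245/4π) = -0.22072812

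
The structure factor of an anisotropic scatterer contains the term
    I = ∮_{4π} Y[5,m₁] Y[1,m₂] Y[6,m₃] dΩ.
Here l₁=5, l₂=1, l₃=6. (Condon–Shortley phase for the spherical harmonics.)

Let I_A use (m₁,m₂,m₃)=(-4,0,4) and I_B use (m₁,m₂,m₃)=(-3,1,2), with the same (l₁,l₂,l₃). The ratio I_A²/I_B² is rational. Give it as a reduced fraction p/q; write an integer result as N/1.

l's match ⇒ only the (l;m) 3-j factors differ between A and B.
A: triangle coeff Δ(5,1,6) = 1/858; Σ_t [0,0]: t=0:+1/362880 = 1/362880; (3j)²=10/429 [(5 1 6; -4 0 4)], sign=+1
B: triangle coeff Δ(5,1,6) = 1/858; Σ_t [0,0]: t=0:+1/161280 = 1/161280; (3j)²=1/143 [(5 1 6; -3 1 2)], sign=+1
I_A²/I_B² = (10/429)/(1/143) = 10/3

10/3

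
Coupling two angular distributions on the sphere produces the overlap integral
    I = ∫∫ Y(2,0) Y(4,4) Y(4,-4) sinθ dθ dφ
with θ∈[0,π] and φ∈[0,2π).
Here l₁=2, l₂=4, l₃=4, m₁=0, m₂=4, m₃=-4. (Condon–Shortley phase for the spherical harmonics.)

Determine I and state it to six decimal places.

-0.229376

Rules hold: Σm=0, L=10 even, 2≤4≤6.
N = 5·9·9 = 405
Δ = 2!·2!·6!/11! = 1/13860
Racah Σ t=0..2: t=0:+1/192 t=1:−1/36 t=2:+1/192 = -5/288
⇒ 3j(2 4 4; 0 0 0)² = 20/693, sgn -1
Racah Σ t=2..2: t=2:+1/2880 = 1/2880
⇒ 3j(2 4 4; 0 4 -4)² = 28/495, sgn +1
4πI² = N·(3j₀)²·(3jₘ)² = 80/121
I = -1·√(0.661157/4π) = -0.22937568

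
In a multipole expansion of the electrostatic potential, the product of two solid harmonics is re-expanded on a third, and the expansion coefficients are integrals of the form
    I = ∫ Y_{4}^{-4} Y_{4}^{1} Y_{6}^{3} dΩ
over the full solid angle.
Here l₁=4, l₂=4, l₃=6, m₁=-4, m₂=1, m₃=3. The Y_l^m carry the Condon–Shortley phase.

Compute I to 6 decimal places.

0.155830

Rules hold: Σm=0, L=14 even, 0≤6≤8.
N = 9·9·13 = 1053
Δ = 2!·6!·6!/15! = 1/1261260
Racah Σ t=0..2: t=0:+1/4608 t=1:−1/1296 t=2:+1/4608 = -7/20736
⇒ 3j(4 4 6; 0 0 0)² = 20/1287, sgn -1
Racah Σ t=2..2: t=2:+1/51840 = 1/51840
⇒ 3j(4 4 6; -4 1 3)² = 8/429, sgn -1
4πI² = N·(3j₀)²·(3jₘ)² = 480/1573
I = +1·√(0.305149/4π) = 0.15583009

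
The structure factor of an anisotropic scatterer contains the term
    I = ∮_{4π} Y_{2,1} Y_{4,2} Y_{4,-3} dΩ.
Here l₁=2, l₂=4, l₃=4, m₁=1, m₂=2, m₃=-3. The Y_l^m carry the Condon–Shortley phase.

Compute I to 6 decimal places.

-0.187702

Checks pass: Σm=0; 10 even; l₃=4∈[2,6].
(2·2+1)(2·4+1)(2·4+1) = 405
Δ: 2! 2! 6! / 11! → 1/13860
sum: t=0:+1/192 t=1:−1/36 t=2:+1/192 = -5/288
3j²(2 4 4; 0 0 0) = Δ·Π!·Σ² = 20/693  (sign -1)
sum: t=0:+1/1440 t=1:−1/240 = -1/288
3j²(2 4 4; 1 2 -3) = Δ·Π!·Σ² = 5/132  (sign +1)
combine: 4πI² = 405·20/693·5/132 = 375/847
take √, sign -1: I = -0.18770204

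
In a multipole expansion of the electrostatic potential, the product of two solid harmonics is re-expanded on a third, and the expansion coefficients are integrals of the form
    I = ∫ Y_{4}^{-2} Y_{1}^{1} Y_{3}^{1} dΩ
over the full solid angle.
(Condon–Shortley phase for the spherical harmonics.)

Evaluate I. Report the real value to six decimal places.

0.238414

Rules hold: Σm=0, L=8 even, 3≤3≤5.
N = 9·3·7 = 189
Δ = 2!·6!·0!/9! = 1/252
Racah Σ t=1..1: t=1:−1/36 = -1/36
⇒ 3j(4 1 3; 0 0 0)² = 4/63, sgn +1
Racah Σ t=2..2: t=2:+1/96 = 1/96
⇒ 3j(4 1 3; -2 1 1)² = 5/84, sgn +1
4πI² = N·(3j₀)²·(3jₘ)² = 5/7
I = +1·√(0.714286/4π) = 0.23841361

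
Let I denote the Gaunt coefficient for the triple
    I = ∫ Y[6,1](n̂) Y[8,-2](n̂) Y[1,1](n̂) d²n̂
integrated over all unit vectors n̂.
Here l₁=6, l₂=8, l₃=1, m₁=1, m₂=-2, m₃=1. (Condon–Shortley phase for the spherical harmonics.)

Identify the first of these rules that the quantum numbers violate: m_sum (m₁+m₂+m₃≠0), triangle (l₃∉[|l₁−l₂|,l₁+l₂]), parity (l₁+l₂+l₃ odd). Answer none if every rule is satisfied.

m₁+m₂+m₃ = 1 − 2 + 1 = 0  ✓
triangle: |6−8|=2 ≤ l₃=1 ≤ 6+8=14  ✗
parity: l₁+l₂+l₃ = 15 is odd

triangle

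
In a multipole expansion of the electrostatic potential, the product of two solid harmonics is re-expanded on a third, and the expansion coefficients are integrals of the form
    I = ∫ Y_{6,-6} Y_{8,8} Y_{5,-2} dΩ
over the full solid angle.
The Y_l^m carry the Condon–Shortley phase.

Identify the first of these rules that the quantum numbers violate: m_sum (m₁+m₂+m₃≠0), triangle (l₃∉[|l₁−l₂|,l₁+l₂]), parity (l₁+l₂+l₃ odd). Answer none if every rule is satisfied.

Σmᵢ = 0  ✓
l₃∈[|l₁−l₂|,l₁+l₂]=[2,14], have l₃=5  ✓
Σlᵢ = 19 ⇒ odd  ✗

parity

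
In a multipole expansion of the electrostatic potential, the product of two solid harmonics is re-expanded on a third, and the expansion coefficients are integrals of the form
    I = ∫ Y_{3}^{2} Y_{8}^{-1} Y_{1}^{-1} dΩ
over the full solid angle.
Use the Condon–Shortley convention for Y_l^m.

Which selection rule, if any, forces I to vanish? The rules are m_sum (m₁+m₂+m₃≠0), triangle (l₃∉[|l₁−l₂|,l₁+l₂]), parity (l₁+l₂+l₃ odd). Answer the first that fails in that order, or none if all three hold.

triangle

Σmᵢ = 0  ✓
l₃∈[|l₁−l₂|,l₁+l₂]=[5,11], have l₃=1  ✗
Σlᵢ = 12 ⇒ even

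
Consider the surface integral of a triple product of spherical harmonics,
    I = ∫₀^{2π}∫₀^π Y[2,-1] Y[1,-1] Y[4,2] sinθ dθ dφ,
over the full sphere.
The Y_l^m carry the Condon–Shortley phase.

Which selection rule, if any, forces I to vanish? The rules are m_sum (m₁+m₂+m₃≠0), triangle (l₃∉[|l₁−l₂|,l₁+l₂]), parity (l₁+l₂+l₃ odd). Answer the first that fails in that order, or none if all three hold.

Σmᵢ = 0  ✓
l₃∈[|l₁−l₂|,l₁+l₂]=[1,3], have l₃=4  ✗
Σlᵢ = 7 ⇒ odd

triangle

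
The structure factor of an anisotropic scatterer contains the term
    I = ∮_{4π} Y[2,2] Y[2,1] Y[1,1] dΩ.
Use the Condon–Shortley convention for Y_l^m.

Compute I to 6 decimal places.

Σmᵢ = 4 ≠ 0, so the φ-integral vanishes; I = 0

0.000000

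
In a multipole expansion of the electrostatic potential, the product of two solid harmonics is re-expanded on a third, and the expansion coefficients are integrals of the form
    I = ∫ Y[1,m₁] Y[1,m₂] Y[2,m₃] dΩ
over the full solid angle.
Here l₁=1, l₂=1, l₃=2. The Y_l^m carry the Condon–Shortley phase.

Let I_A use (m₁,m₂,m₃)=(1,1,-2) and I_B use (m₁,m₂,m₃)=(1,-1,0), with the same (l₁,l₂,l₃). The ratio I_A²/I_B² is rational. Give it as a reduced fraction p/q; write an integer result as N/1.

6/1

Same 1,1,2: normalisation and zero-m 3j drop out of the ratio.
A: Δ: 0! 2! 2! / 5! → 1/30; sum: t=0:+1/4 = 1/4; 3j²(1 1 2; 1 1 -2) = Δ·Π!·Σ² = 1/5  (sign +1)
B: Δ: 0! 2! 2! / 5! → 1/30; sum: t=0:+1/4 = 1/4; 3j²(1 1 2; 1 -1 0) = Δ·Π!·Σ² = 1/30  (sign +1)
I_A²/I_B² = (1/5)/(1/30) = 6/1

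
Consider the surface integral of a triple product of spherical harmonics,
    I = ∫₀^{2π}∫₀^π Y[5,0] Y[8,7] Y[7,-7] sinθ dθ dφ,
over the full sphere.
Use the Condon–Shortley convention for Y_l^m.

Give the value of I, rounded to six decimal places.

m-sum 0 ✓  L=20 even ✓  3≤7≤13 ✓
Π(2lᵢ+1) = 11×17×15 = 2805
triangle coeff Δ(5,8,7) = 1/814773960
Σ_t [1,5]: t=1:−1/87091200 t=2:+1/4976640 t=3:−1/2073600 t=4:+1/4976640 t=5:−1/87091200 = -1/9676800
(3j)²=360/46189 [(5 8 7; 0 0 0)], sign=+1
Σ_t [5,5]: t=5:−1/10450944000 = -1/10450944000
(3j)²=143/7752 [(5 8 7; 0 7 -7)], sign=-1
⇒ 4πI² = 2475/6137
I = (-1)√(2475/6137/(4π)) = -0.17914497

-0.179145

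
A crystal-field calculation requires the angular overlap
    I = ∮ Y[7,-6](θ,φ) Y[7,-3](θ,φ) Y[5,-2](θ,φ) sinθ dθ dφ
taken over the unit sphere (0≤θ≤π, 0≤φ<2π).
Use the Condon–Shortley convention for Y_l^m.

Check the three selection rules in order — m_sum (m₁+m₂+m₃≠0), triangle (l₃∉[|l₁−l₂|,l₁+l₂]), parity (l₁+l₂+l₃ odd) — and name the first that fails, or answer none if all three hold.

m₁+m₂+m₃ = -6 − 3 − 2 = -11  ✗
triangle: |7−7|=0 ≤ l₃=5 ≤ 7+7=14
parity: l₁+l₂+l₃ = 19 is odd

m_sum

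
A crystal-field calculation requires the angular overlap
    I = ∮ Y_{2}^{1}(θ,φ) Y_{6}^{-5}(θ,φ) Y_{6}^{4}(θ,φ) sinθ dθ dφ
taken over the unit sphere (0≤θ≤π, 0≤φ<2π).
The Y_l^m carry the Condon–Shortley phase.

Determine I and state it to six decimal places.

-0.197649

m-sum 0 ✓  L=14 even ✓  4≤6≤8 ✓
Π(2lᵢ+1) = 5×13×13 = 845
triangle coeff Δ(2,6,6) = 1/90090
Σ_t [0,2]: t=0:+1/69120 t=1:−1/14400 t=2:+1/69120 = -7/172800
(3j)²=14/715 [(2 6 6; 0 0 0)], sign=-1
Σ_t [0,1]: t=0:+1/725760 t=1:−1/7257600 = 1/806400
(3j)²=27/910 [(2 6 6; 1 -5 4)], sign=+1
⇒ 4πI² = 27/55
I = (-1)√(27/55/(4π)) = -0.19764945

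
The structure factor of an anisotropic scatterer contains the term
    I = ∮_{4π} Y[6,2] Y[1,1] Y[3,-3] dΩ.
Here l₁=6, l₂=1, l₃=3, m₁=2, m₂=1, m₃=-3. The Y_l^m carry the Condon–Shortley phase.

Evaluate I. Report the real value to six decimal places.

0.000000

l₃=3 ∉ [5,7] — triangle fails ⇒ I = 0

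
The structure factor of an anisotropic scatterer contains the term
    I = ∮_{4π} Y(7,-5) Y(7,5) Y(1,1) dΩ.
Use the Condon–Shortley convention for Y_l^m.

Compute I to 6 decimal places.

m-sum = -5 + 5 + 1 = 1 ≠ 0 ⇒ I = 0

0.000000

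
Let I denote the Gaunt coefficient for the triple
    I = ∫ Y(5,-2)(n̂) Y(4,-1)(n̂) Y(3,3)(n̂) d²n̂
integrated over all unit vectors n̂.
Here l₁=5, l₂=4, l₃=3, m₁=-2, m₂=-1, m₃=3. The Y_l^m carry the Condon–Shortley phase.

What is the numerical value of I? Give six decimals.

-0.179179

Rules hold: Σm=0, L=12 even, 1≤3≤9.
N = 11·9·7 = 693
Δ = 6!·4!·2!/13! = 1/180180
Racah Σ t=2..4: t=2:+1/576 t=3:−1/144 t=4:+1/576 = -1/288
⇒ 3j(5 4 3; 0 0 0)² = 20/1001, sgn +1
Racah Σ t=3..3: t=3:−1/1728 = -1/1728
⇒ 3j(5 4 3; -2 -1 3)² = 25/858, sgn -1
4πI² = N·(3j₀)²·(3jₘ)² = 750/1859
I = -1·√(0.403443/4π) = -0.17917854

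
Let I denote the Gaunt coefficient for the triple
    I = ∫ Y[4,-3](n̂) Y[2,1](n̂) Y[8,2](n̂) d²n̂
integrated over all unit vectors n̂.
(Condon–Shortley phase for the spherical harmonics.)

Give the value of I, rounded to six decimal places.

|4−2|≤8≤4+2 violated ⇒ I = 0

0.000000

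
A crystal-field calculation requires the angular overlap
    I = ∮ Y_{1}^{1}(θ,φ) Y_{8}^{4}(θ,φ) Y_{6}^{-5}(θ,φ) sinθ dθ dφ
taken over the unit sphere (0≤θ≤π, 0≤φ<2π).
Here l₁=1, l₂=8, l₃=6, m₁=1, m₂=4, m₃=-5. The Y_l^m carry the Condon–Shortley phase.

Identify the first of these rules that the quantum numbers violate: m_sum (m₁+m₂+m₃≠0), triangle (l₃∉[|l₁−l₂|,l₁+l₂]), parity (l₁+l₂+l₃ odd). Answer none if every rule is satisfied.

triangle

azimuthal sum: 1 + 4 − 5 = 0  ✓
7 ≤ 6 ≤ 9 (triangle on l)  ✗
L = 1 + 8 + 6 = 15 (odd)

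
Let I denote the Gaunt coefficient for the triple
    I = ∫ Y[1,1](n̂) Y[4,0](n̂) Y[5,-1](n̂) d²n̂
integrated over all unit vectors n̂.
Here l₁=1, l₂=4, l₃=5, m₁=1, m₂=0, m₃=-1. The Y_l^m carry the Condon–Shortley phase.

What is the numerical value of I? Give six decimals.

m-sum 0 ✓  L=10 even ✓  3≤5≤5 ✓
Π(2lᵢ+1) = 3×9×11 = 297
triangle coeff Δ(1,4,5) = 1/495
Σ_t [0,0]: t=0:+1/576 = 1/576
(3j)²=5/99 [(1 4 5; 0 0 0)], sign=-1
Σ_t [0,0]: t=0:+1/1152 = 1/1152
(3j)²=1/33 [(1 4 5; 1 0 -1)], sign=+1
⇒ 4πI² = 5/11
I = (-1)√(5/11/(4π)) = -0.19018827

-0.190188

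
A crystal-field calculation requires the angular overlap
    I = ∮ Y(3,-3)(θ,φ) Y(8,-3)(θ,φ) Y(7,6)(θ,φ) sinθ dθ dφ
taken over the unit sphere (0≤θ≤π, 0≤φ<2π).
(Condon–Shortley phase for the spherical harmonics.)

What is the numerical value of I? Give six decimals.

Checks pass: Σm=0; 18 even; l₃=7∈[5,11].
(2·3+1)(2·8+1)(2·7+1) = 1785
Δ: 4! 2! 12! / 19! → 1/5290740
sum: t=1:−1/7257600 t=2:+1/2073600 t=3:−1/7257600 = 1/4838400
3j²(3 8 7; 0 0 0) = Δ·Π!·Σ² = 252/20995  (sign -1)
sum: t=4:+1/1916006400 = 1/1916006400
3j²(3 8 7; -3 -3 6) = Δ·Π!·Σ² = 5/4522  (sign -1)
combine: 4πI² = 1785·252/20995·5/4522 = 1890/79781
take √, sign +1: I = 0.04341864

0.043419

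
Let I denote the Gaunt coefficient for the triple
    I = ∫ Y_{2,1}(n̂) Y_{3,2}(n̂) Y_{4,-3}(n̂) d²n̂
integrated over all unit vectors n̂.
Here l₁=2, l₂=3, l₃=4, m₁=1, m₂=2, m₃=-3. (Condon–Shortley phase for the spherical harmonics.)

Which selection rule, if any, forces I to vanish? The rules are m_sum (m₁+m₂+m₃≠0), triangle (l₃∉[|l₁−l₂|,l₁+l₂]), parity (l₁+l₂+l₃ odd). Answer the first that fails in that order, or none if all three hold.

m₁+m₂+m₃ = 1 + 2 − 3 = 0  ✓
triangle: |2−3|=1 ≤ l₃=4 ≤ 2+3=5  ✓
parity: l₁+l₂+l₃ = 9 is odd  ✗

parity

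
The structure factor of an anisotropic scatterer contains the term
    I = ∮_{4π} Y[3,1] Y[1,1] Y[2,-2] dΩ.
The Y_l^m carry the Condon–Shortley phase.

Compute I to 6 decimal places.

-0.082589

Rules hold: Σm=0, L=6 even, 2≤2≤4.
N = 7·3·5 = 105
Δ = 2!·4!·0!/7! = 1/105
Racah Σ t=1..1: t=1:−1/4 = -1/4
⇒ 3j(3 1 2; 0 0 0)² = 3/35, sgn -1
Racah Σ t=2..2: t=2:+1/48 = 1/48
⇒ 3j(3 1 2; 1 1 -2)² = 1/105, sgn +1
4πI² = N·(3j₀)²·(3jₘ)² = 3/35
I = -1·√(0.0857143/4π) = -0.08258890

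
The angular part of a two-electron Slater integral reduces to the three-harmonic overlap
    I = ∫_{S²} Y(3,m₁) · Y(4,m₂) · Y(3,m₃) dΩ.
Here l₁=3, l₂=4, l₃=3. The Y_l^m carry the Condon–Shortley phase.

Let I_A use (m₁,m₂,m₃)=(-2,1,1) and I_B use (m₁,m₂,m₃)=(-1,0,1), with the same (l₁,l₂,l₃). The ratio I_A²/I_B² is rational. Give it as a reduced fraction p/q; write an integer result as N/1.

32/1

Same 3,4,3: normalisation and zero-m 3j drop out of the ratio.
A: Δ: 4! 2! 4! / 11! → 1/34650; sum: t=3:−1/48 t=4:+1/144 = -1/72; 3j²(3 4 3; -2 1 1) = Δ·Π!·Σ² = 16/693  (sign -1)
B: Δ: 4! 2! 4! / 11! → 1/34650; sum: t=2:+1/32 t=3:−1/36 t=4:+1/1152 = 5/1152; 3j²(3 4 3; -1 0 1) = Δ·Π!·Σ² = 1/1386  (sign +1)
I_A²/I_B² = (16/693)/(1/1386) = 32/1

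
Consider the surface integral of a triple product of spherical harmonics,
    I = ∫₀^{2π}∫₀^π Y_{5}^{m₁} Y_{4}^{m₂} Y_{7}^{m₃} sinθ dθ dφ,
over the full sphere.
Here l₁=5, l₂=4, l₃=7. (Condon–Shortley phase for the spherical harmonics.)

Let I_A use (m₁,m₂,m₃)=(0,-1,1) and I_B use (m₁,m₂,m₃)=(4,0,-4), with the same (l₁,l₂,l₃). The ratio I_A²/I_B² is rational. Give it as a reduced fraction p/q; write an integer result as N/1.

Shared (l₁,l₂,l₃)=(5,4,7): N and (l;000)² cancel in I_A²/I_B².
A: Δ = 2!·8!·6!/17! = 1/6126120; Racah Σ t=0..2: t=0:+1/51840 t=1:−1/27648 t=2:+1/172800 = -23/2073600; ⇒ 3j(5 4 7; 0 -1 1)² = 529/87516, sgn -1
B: Δ = 2!·8!·6!/17! = 1/6126120; Racah Σ t=0..1: t=0:+1/483840 t=1:−1/1451520 = 1/725760; ⇒ 3j(5 4 7; 4 0 -4)² = 24/1547, sgn -1
I_A²/I_B² = (529/87516)/(24/1547) = 3703/9504

3703/9504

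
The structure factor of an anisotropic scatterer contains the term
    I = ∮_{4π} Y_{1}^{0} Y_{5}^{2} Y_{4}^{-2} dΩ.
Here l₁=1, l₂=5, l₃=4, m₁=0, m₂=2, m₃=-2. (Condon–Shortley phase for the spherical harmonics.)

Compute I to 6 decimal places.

0.225034

Rules hold: Σm=0, L=10 even, 4≤4≤6.
N = 3·11·9 = 297
Δ = 2!·0!·8!/11! = 1/495
Racah Σ t=1..1: t=1:−1/576 = -1/576
⇒ 3j(1 5 4; 0 0 0)² = 5/99, sgn -1
Racah Σ t=1..1: t=1:−1/1440 = -1/1440
⇒ 3j(1 5 4; 0 2 -2)² = 7/165, sgn -1
4πI² = N·(3j₀)²·(3jₘ)² = 7/11
I = +1·√(0.636364/4π) = 0.22503380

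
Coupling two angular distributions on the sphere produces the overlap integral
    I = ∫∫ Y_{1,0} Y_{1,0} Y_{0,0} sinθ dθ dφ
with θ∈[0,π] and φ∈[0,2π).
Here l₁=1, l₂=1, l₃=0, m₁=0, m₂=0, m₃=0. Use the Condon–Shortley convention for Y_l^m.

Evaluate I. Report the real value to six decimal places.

Checks pass: Σm=0; 2 even; l₃=0∈[0,2].
(2·1+1)(2·1+1)(2·0+1) = 9
Δ: 2! 0! 0! / 3! → 1/3
sum: t=1:−1/1 = -1/1
3j²(1 1 0; 0 0 0) = Δ·Π!·Σ² = 1/3  (sign -1)
(m-triple is (0,0,0) — same symbol as above.)
combine: 4πI² = 9·1/3·1/3 = 1/1
take √, sign +1: I = 0.28209479

0.282095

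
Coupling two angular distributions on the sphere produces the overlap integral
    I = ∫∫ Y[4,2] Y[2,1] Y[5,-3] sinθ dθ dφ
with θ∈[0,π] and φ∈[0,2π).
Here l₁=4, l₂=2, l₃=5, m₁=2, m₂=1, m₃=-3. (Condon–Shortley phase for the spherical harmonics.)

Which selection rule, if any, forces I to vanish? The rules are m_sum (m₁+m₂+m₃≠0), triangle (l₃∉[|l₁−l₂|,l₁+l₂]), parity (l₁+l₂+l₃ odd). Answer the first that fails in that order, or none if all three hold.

azimuthal sum: 2 + 1 − 3 = 0  ✓
2 ≤ 5 ≤ 6 (triangle on l)  ✓
L = 4 + 2 + 5 = 11 (odd)  ✗

parity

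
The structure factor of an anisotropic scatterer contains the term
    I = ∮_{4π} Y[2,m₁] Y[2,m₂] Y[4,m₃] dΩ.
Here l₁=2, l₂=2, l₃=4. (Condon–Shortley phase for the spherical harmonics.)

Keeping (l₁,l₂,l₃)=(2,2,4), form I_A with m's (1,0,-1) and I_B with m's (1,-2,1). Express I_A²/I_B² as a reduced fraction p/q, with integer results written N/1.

6/1

Shared (l₁,l₂,l₃)=(2,2,4): N and (l;000)² cancel in I_A²/I_B².
A: Δ = 0!·4!·4!/9! = 1/630; Racah Σ t=0..0: t=0:+1/24 = 1/24; ⇒ 3j(2 2 4; 1 0 -1)² = 1/21, sgn -1
B: Δ = 0!·4!·4!/9! = 1/630; Racah Σ t=0..0: t=0:+1/144 = 1/144; ⇒ 3j(2 2 4; 1 -2 1)² = 1/126, sgn -1
I_A²/I_B² = (1/21)/(1/126) = 6/1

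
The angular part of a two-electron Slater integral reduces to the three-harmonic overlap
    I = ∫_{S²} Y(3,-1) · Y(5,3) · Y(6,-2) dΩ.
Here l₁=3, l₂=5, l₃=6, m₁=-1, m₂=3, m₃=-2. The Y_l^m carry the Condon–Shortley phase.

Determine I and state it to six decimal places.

-0.145631

Rules hold: Σm=0, L=14 even, 2≤6≤8.
N = 7·11·13 = 1001
Δ = 2!·4!·8!/15! = 1/675675
Racah Σ t=0..2: t=0:+1/8640 t=1:−1/2304 t=2:+1/8640 = -7/34560
⇒ 3j(3 5 6; 0 0 0)² = 7/429, sgn -1
Racah Σ t=0..2: t=0:+1/1935360 t=1:−1/30240 t=2:+1/11520 = 1/18432
⇒ 3j(3 5 6; -1 3 -2)² = 7/429, sgn +1
4πI² = N·(3j₀)²·(3jₘ)² = 343/1287
I = -1·√(0.266511/4π) = -0.14563067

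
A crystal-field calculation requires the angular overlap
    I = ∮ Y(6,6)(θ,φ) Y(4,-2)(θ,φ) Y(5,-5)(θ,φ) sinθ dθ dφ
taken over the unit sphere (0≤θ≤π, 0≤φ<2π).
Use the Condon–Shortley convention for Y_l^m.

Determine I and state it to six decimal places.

0.000000

m-sum = 6 − 2 − 5 = -1 ≠ 0 ⇒ I = 0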